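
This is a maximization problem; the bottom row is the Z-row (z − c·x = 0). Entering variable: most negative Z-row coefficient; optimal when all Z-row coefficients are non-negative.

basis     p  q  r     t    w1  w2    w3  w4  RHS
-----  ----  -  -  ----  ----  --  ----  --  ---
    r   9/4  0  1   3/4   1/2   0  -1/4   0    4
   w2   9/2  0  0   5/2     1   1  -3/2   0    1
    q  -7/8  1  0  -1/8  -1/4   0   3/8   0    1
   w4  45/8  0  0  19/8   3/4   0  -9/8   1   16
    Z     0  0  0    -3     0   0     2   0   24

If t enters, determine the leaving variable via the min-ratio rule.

Column t entries and ratios — r: 4/(3/4) = 16/3; w2: 1/(5/2) = 2/5; q: -1/8 ≤ 0, skip; w4: 16/(19/8) = 128/19.
Smallest ratio is 2/5 in the row of w2, so w2 leaves.

w2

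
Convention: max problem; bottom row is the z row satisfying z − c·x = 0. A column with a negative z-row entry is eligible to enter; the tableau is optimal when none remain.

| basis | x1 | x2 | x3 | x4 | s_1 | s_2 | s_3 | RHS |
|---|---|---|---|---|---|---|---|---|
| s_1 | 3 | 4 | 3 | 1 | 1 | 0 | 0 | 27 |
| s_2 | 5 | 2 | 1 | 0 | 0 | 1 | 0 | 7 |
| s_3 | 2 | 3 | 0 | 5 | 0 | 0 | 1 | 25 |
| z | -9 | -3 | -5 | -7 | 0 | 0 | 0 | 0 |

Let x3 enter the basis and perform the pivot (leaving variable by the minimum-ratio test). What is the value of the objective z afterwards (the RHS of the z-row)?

35

Ratio test on column x3 — row 1: 27/3 = 9; row 2: 7/1 = 7; row 3: entry 0 ≤ 0. Minimum is 7 at row 2 (s_2 leaves); pivot element 1.
Pivot on row 2; the z-row RHS becomes 0 − (-5)·7 = 35.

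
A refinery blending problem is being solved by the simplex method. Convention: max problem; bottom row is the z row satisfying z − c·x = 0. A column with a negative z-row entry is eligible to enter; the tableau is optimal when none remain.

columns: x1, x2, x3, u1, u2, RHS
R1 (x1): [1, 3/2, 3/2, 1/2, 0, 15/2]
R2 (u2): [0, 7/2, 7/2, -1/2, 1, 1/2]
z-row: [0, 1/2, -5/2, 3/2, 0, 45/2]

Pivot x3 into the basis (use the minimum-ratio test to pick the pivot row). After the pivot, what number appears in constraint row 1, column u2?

Ratio test on column x3 — row 1: (15/2)/(3/2) = 5; row 2: (1/2)/(7/2) = 1/7. Minimum is 1/7 at row 2 (u2 leaves); pivot element 7/2.
Divide row 2 by 7/2; eliminate column x3 from the other rows.
Row 1 update in column u2: 0 − (3/2)·(2/7) = -3/7.

-3/7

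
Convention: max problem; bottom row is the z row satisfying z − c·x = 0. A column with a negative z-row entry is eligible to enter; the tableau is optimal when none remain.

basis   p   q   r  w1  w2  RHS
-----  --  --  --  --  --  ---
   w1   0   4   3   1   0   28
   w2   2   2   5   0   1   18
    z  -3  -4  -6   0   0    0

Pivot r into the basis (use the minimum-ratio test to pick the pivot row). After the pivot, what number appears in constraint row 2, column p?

2/5

Ratio test on column r — row 1: 28/3 = 28/3; row 2: 18/5 = 18/5. Minimum is 18/5 at row 2 (w2 leaves); pivot element 5.
Divide row 2 by 5; eliminate column r from the other rows.
In the new row 2, the p entry is the old entry divided by the pivot: 2/5 = 2/5.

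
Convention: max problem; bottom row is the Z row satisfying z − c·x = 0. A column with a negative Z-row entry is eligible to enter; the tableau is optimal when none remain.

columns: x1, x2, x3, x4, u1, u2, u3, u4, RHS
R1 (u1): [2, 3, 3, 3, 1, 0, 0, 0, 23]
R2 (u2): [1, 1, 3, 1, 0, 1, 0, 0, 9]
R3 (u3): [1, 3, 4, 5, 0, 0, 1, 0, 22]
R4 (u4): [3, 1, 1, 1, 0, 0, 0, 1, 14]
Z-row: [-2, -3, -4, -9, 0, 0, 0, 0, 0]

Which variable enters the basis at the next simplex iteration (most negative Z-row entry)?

Negative Z-row entries: x1: -2, x2: -3, x3: -4, x4: -9.
The most negative is -9 in column x4, so x4 enters.

x4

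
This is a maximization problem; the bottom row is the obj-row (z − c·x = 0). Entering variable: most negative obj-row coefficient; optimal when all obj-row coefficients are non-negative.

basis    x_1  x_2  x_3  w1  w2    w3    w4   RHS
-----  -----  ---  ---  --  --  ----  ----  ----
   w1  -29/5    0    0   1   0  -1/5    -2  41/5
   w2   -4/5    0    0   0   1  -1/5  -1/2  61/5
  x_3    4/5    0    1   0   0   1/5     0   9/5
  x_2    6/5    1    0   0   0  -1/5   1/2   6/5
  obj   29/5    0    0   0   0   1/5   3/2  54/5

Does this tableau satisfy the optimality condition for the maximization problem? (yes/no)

Every obj-row coefficient is ≥ 0, so the tableau is optimal.

yes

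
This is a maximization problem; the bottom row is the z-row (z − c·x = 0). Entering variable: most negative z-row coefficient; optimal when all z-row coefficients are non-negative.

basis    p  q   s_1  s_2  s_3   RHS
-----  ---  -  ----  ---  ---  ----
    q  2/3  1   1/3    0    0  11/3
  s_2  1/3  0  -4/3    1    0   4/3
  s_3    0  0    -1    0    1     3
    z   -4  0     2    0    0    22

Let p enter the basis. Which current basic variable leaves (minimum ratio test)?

Column p entries and ratios — q: (11/3)/(2/3) = 11/2; s_2: (4/3)/(1/3) = 4; s_3: 0 ≤ 0, skip.
Smallest ratio is 4 in the row of s_2, so s_2 leaves.

s_2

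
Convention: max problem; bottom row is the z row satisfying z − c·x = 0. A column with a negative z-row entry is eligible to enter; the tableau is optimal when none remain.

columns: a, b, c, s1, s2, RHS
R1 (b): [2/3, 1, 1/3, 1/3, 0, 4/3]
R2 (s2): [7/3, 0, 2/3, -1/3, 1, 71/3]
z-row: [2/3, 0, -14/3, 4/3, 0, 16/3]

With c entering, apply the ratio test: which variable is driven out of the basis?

Column c entries and ratios — b: (4/3)/(1/3) = 4; s2: (71/3)/(2/3) = 71/2.
Smallest ratio is 4 in the row of b, so b leaves.

b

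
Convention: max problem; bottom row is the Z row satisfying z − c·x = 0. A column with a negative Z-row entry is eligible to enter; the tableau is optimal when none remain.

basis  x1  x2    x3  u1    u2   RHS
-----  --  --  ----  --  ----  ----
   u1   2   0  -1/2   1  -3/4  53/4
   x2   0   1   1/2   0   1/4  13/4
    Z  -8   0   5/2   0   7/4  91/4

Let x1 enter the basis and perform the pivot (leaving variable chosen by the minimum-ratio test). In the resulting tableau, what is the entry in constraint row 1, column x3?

Ratio test on column x1 — row 1: (53/4)/2 = 53/8; row 2: entry 0 ≤ 0. Minimum is 53/8 at row 1 (u1 leaves); pivot element 2.
Divide row 1 by 2; eliminate column x1 from the other rows.
In the new row 1, the x3 entry is the old entry divided by the pivot: (-1/2)/2 = -1/4.

-1/4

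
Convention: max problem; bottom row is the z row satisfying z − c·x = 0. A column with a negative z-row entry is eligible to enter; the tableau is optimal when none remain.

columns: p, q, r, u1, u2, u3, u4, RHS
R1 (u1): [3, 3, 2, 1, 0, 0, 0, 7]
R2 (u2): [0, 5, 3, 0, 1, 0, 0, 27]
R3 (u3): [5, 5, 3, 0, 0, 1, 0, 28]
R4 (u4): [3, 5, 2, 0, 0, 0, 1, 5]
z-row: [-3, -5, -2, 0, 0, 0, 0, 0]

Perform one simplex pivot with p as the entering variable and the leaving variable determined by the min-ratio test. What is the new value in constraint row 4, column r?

2/3

Ratio test on column p — row 1: 7/3 = 7/3; row 2: entry 0 ≤ 0; row 3: 28/5 = 28/5; row 4: 5/3 = 5/3. Minimum is 5/3 at row 4 (u4 leaves); pivot element 3.
Divide row 4 by 3; eliminate column p from the other rows.
In the new row 4, the r entry is the old entry divided by the pivot: 2/3 = 2/3.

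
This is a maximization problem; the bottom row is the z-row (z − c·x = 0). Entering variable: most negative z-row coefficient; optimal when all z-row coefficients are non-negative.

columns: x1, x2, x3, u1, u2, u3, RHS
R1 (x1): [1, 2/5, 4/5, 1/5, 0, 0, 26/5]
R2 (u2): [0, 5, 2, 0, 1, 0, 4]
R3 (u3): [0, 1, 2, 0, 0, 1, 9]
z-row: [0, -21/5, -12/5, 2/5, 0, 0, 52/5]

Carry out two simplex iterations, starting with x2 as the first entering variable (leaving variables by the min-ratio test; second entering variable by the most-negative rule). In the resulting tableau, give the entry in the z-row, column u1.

Ratio test on column x2 — row 1: (26/5)/(2/5) = 13; row 2: 4/5 = 4/5; row 3: 9/1 = 9. Minimum is 4/5 at row 2 (u2 leaves); pivot element 5.
Divide row 2 by 5; eliminate column x2 from the other rows.
Second iteration: most negative z-row entry is -18/25 in column x3, so x3 enters.
Ratio test on column x3 — row 1: (122/25)/(16/25) = 61/8; row 2: (4/5)/(2/5) = 2; row 3: (41/5)/(8/5) = 41/8. Minimum is 2 at row 2 (x2 leaves); pivot element 2/5.
Divide row 2 by 2/5; eliminate column x3 from the other rows.
After both pivots, the entry at the z-row, column u1 is 2/5.

2/5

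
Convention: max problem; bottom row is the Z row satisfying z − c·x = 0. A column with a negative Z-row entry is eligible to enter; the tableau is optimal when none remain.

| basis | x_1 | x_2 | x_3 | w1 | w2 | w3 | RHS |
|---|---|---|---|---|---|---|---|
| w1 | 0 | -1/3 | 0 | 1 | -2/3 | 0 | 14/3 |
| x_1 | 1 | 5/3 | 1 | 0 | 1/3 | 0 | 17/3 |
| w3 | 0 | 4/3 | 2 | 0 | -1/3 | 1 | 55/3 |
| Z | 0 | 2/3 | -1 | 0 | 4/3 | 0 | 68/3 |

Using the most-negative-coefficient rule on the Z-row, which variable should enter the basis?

x_3

Negative Z-row entries: x_3: -1.
The most negative is -1 in column x_3, so x_3 enters.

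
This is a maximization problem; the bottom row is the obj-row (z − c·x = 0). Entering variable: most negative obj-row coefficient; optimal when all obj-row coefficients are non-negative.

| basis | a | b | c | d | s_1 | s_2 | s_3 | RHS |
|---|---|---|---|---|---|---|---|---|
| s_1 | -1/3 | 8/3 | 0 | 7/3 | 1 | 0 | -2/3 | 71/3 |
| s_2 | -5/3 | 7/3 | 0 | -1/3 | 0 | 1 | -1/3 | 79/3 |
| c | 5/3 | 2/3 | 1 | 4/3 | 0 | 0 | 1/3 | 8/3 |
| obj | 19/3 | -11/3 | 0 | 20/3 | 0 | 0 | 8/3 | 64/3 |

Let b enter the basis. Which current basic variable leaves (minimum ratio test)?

Column b entries and ratios — s_1: (71/3)/(8/3) = 71/8; s_2: (79/3)/(7/3) = 79/7; c: (8/3)/(2/3) = 4.
Smallest ratio is 4 in the row of c, so c leaves.

c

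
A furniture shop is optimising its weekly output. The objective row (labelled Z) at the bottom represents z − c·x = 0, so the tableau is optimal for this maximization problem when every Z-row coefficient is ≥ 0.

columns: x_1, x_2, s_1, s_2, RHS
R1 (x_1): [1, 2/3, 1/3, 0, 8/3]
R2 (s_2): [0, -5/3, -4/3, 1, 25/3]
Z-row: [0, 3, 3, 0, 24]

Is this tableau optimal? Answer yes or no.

Every Z-row coefficient is ≥ 0, so the tableau is optimal.

yes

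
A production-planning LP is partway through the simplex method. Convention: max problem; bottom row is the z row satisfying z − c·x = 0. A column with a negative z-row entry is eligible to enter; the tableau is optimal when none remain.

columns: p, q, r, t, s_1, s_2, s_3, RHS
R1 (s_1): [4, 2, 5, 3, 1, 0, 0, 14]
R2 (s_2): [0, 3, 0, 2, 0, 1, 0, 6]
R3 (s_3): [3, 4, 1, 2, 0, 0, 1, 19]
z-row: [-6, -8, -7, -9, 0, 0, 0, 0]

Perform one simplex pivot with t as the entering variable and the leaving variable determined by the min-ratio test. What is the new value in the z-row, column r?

-7

Ratio test on column t — row 1: 14/3 = 14/3; row 2: 6/2 = 3; row 3: 19/2 = 19/2. Minimum is 3 at row 2 (s_2 leaves); pivot element 2.
Divide row 2 by 2; eliminate column t from the other rows.
z-row update in column r: -7 − (-9)·0 = -7.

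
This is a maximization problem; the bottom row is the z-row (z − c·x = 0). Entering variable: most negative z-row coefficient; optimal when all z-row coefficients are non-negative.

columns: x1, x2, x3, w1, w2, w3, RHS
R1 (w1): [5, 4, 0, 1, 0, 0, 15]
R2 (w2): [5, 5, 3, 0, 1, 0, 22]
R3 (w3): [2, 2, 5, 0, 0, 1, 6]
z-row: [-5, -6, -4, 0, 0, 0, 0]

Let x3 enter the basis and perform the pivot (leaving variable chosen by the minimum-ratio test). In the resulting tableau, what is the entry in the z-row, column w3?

4/5

Ratio test on column x3 — row 1: entry 0 ≤ 0; row 2: 22/3 = 22/3; row 3: 6/5 = 6/5. Minimum is 6/5 at row 3 (w3 leaves); pivot element 5.
Divide row 3 by 5; eliminate column x3 from the other rows.
z-row update in column w3: 0 − (-4)·(1/5) = 4/5.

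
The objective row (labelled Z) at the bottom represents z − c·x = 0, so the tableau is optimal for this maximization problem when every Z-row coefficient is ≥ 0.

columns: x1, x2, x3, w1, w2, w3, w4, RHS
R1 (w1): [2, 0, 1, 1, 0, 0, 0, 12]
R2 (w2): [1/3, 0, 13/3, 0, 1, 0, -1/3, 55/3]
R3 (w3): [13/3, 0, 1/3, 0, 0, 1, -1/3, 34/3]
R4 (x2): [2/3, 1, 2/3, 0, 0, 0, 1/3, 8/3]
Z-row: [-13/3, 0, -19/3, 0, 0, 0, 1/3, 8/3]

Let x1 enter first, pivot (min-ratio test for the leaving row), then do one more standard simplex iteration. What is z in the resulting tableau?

23

Ratio test on column x1 — row 1: 12/2 = 6; row 2: (55/3)/(1/3) = 55; row 3: (34/3)/(13/3) = 34/13; row 4: (8/3)/(2/3) = 4. Minimum is 34/13 at row 3 (w3 leaves); pivot element 13/3.
Pivot on row 3; the Z-row RHS becomes 8/3 − (-13/3)·(34/13) = 14.
Next entering variable (most negative Z-row entry -6): x3.
Ratio test on column x3 — row 1: (88/13)/(11/13) = 8; row 2: (227/13)/(56/13) = 227/56; row 3: (34/13)/(1/13) = 34; row 4: (12/13)/(8/13) = 3/2. Minimum is 3/2 at row 4 (x2 leaves); pivot element 8/13.
After the second pivot the Z-row RHS is 14 − (-6)·(3/2) = 23.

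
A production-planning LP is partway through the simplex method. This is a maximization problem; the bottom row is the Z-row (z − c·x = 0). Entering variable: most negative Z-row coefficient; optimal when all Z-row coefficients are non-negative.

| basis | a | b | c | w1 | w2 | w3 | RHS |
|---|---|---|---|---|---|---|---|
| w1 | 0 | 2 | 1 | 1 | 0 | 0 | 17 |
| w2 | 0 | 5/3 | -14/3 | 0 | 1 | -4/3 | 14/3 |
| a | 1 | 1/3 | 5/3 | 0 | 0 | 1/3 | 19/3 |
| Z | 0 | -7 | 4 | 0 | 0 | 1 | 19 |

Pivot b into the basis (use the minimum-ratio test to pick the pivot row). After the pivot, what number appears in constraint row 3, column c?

Ratio test on column b — row 1: 17/2 = 17/2; row 2: (14/3)/(5/3) = 14/5; row 3: (19/3)/(1/3) = 19. Minimum is 14/5 at row 2 (w2 leaves); pivot element 5/3.
Divide row 2 by 5/3; eliminate column b from the other rows.
Row 3 update in column c: 5/3 − (1/3)·(-14/5) = 13/5.

13/5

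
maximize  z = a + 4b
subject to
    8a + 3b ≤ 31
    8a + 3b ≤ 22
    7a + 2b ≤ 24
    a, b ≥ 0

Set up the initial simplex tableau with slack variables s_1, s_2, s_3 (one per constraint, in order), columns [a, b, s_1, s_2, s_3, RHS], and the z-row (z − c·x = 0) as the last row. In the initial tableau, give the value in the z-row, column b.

-4

The z-row carries the negated objective coefficients: the b entry is -4.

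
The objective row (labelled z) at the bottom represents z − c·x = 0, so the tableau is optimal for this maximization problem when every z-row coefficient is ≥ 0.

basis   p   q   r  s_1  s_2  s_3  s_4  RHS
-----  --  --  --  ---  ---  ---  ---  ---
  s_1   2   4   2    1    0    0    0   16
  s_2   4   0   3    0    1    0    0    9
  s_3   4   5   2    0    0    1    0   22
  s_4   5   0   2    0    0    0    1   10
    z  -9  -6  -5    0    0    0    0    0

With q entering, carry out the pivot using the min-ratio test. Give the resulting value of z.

Ratio test on column q — row 1: 16/4 = 4; row 2: entry 0 ≤ 0; row 3: 22/5 = 22/5; row 4: entry 0 ≤ 0. Minimum is 4 at row 1 (s_1 leaves); pivot element 4.
Pivot on row 1; the z-row RHS becomes 0 − (-6)·4 = 24.

24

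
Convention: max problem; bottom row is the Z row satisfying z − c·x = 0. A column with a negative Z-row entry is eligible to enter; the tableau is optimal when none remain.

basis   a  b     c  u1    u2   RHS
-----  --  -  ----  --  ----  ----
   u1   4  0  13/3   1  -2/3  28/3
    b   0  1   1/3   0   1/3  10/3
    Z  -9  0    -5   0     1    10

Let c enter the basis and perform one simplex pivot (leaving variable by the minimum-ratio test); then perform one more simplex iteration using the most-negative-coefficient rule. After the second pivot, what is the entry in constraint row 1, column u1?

1/4

Ratio test on column c — row 1: (28/3)/(13/3) = 28/13; row 2: (10/3)/(1/3) = 10. Minimum is 28/13 at row 1 (u1 leaves); pivot element 13/3.
Divide row 1 by 13/3; eliminate column c from the other rows.
Second iteration: most negative Z-row entry is -57/13 in column a, so a enters.
Ratio test on column a — row 1: (28/13)/(12/13) = 7/3; row 2: entry -4/13 ≤ 0. Minimum is 7/3 at row 1 (c leaves); pivot element 12/13.
Divide row 1 by 12/13; eliminate column a from the other rows.
After both pivots, the entry at constraint row 1, column u1 is 1/4.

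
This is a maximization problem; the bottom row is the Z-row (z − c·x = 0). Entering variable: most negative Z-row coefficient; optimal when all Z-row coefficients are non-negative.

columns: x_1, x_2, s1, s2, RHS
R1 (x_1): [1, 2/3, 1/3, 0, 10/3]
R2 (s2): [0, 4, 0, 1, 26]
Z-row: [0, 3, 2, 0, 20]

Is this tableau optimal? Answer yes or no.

Every Z-row coefficient is ≥ 0, so the tableau is optimal.

yes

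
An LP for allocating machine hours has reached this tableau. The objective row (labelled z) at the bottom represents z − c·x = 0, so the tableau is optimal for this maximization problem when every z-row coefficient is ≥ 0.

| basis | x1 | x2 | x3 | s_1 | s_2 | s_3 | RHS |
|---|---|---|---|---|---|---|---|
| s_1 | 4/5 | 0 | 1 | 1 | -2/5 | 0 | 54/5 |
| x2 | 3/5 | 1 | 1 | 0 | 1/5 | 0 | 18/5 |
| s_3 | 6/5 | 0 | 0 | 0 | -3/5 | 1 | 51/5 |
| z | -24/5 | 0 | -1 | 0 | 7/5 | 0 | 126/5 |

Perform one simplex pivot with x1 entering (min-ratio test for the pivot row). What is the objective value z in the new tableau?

54

Ratio test on column x1 — row 1: (54/5)/(4/5) = 27/2; row 2: (18/5)/(3/5) = 6; row 3: (51/5)/(6/5) = 17/2. Minimum is 6 at row 2 (x2 leaves); pivot element 3/5.
Pivot on row 2; the z-row RHS becomes 126/5 − (-24/5)·6 = 54.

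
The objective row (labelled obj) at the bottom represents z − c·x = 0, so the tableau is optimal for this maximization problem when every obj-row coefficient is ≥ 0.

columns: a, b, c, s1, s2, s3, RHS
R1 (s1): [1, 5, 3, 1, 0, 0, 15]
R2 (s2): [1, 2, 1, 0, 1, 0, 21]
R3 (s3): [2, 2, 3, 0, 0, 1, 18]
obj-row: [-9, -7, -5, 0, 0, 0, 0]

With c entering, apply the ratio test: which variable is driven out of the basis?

Column c entries and ratios — s1: 15/3 = 5; s2: 21/1 = 21; s3: 18/3 = 6.
Smallest ratio is 5 in the row of s1, so s1 leaves.

s1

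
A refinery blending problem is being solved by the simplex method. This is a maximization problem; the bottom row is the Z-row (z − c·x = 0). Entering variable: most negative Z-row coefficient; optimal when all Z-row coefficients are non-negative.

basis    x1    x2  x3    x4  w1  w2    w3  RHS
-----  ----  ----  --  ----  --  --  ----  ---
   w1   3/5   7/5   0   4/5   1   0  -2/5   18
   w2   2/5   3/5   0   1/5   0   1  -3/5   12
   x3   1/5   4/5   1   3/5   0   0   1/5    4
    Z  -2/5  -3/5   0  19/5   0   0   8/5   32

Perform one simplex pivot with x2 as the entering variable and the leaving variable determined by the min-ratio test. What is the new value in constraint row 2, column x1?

1/4

Ratio test on column x2 — row 1: 18/(7/5) = 90/7; row 2: 12/(3/5) = 20; row 3: 4/(4/5) = 5. Minimum is 5 at row 3 (x3 leaves); pivot element 4/5.
Divide row 3 by 4/5; eliminate column x2 from the other rows.
Row 2 update in column x1: 2/5 − (3/5)·(1/4) = 1/4.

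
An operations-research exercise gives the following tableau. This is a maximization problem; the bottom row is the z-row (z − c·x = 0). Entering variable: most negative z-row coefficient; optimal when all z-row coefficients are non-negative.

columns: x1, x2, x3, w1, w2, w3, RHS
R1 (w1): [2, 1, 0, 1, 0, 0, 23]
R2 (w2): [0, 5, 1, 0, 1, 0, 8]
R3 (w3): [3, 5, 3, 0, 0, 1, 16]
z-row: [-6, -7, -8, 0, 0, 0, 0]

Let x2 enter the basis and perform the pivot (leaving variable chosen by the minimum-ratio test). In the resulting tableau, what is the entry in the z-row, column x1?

Ratio test on column x2 — row 1: 23/1 = 23; row 2: 8/5 = 8/5; row 3: 16/5 = 16/5. Minimum is 8/5 at row 2 (w2 leaves); pivot element 5.
Divide row 2 by 5; eliminate column x2 from the other rows.
z-row update in column x1: -6 − (-7)·0 = -6.

-6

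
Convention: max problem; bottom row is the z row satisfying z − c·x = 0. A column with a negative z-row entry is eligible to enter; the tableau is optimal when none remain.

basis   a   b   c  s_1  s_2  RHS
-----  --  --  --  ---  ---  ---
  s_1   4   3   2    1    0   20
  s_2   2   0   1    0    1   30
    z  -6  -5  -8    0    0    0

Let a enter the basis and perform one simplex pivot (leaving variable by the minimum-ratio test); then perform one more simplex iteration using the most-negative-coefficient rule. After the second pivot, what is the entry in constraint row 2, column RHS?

20

Ratio test on column a — row 1: 20/4 = 5; row 2: 30/2 = 15. Minimum is 5 at row 1 (s_1 leaves); pivot element 4.
Divide row 1 by 4; eliminate column a from the other rows.
Second iteration: most negative z-row entry is -5 in column c, so c enters.
Ratio test on column c — row 1: 5/(1/2) = 10; row 2: entry 0 ≤ 0. Minimum is 10 at row 1 (a leaves); pivot element 1/2.
Divide row 1 by 1/2; eliminate column c from the other rows.
After both pivots, the entry at constraint row 2, column RHS is 20.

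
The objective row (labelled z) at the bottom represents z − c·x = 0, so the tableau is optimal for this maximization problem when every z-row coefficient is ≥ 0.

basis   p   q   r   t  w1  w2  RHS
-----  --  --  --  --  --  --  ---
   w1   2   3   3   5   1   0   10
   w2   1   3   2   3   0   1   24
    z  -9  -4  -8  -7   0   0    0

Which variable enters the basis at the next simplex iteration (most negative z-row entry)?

p

Negative z-row entries: p: -9, q: -4, r: -8, t: -7.
The most negative is -9 in column p, so p enters.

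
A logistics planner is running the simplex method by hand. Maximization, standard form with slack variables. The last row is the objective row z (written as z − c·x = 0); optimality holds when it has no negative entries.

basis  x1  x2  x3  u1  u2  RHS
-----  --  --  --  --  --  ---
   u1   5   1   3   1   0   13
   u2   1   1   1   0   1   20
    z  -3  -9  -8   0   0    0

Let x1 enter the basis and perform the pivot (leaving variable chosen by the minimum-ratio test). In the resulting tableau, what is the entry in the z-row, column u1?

3/5

Ratio test on column x1 — row 1: 13/5 = 13/5; row 2: 20/1 = 20. Minimum is 13/5 at row 1 (u1 leaves); pivot element 5.
Divide row 1 by 5; eliminate column x1 from the other rows.
z-row update in column u1: 0 − (-3)·(1/5) = 3/5.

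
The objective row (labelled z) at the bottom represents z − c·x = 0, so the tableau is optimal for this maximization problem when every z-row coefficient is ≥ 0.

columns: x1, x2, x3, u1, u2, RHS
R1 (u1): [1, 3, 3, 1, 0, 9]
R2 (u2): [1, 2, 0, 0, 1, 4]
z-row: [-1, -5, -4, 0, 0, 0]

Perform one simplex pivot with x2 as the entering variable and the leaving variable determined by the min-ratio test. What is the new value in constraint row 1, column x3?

Ratio test on column x2 — row 1: 9/3 = 3; row 2: 4/2 = 2. Minimum is 2 at row 2 (u2 leaves); pivot element 2.
Divide row 2 by 2; eliminate column x2 from the other rows.
Row 1 update in column x3: 3 − 3·0 = 3.

3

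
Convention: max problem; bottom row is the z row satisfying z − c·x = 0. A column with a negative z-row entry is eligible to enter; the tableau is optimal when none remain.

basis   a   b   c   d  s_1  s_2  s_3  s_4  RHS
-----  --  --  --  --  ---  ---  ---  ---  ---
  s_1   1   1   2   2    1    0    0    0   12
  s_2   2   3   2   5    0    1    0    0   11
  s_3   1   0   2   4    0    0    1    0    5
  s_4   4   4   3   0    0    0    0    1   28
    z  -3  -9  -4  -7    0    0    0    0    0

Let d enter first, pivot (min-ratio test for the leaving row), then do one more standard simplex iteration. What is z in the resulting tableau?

Ratio test on column d — row 1: 12/2 = 6; row 2: 11/5 = 11/5; row 3: 5/4 = 5/4; row 4: entry 0 ≤ 0. Minimum is 5/4 at row 3 (s_3 leaves); pivot element 4.
Pivot on row 3; the z-row RHS becomes 0 − (-7)·(5/4) = 35/4.
Next entering variable (most negative z-row entry -9): b.
Ratio test on column b — row 1: (19/2)/1 = 19/2; row 2: (19/4)/3 = 19/12; row 3: entry 0 ≤ 0; row 4: 28/4 = 7. Minimum is 19/12 at row 2 (s_2 leaves); pivot element 3.
After the second pivot the z-row RHS is 35/4 − (-9)·(19/12) = 23.

23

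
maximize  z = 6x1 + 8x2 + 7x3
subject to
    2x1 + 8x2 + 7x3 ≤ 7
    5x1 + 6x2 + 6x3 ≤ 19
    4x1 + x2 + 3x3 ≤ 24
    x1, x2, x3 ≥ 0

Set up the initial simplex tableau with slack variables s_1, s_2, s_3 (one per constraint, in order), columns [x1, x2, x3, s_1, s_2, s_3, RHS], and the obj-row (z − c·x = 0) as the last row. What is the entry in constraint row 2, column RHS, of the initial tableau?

19

The RHS of constraint 2 is b_2 = 19.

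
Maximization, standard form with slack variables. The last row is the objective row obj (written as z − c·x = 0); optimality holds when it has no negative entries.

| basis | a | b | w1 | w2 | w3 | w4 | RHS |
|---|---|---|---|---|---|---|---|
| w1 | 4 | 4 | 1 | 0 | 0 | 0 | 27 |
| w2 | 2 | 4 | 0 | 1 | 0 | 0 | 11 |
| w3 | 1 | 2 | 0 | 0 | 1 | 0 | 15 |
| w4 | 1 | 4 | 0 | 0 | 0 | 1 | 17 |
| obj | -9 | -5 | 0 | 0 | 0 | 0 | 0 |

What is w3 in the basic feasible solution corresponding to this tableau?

w3 is basic (row 3); its value is the RHS of that row, 15.

15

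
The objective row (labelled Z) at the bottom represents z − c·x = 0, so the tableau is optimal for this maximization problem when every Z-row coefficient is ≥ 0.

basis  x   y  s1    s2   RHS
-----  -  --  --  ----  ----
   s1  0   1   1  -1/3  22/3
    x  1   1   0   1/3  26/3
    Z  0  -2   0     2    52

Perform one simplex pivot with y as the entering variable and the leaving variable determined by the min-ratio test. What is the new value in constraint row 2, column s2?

Ratio test on column y — row 1: (22/3)/1 = 22/3; row 2: (26/3)/1 = 26/3. Minimum is 22/3 at row 1 (s1 leaves); pivot element 1.
Divide row 1 by 1; eliminate column y from the other rows.
Row 2 update in column s2: 1/3 − 1·(-1/3) = 2/3.

2/3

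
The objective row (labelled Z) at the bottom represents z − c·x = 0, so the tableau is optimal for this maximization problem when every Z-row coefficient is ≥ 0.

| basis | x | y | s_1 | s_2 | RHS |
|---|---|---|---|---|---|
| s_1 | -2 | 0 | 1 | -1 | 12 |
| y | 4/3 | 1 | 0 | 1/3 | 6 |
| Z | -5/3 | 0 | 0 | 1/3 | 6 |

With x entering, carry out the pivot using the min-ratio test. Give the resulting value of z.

Ratio test on column x — row 1: entry -2 ≤ 0; row 2: 6/(4/3) = 9/2. Minimum is 9/2 at row 2 (y leaves); pivot element 4/3.
Pivot on row 2; the Z-row RHS becomes 6 − (-5/3)·(9/2) = 27/2.

27/2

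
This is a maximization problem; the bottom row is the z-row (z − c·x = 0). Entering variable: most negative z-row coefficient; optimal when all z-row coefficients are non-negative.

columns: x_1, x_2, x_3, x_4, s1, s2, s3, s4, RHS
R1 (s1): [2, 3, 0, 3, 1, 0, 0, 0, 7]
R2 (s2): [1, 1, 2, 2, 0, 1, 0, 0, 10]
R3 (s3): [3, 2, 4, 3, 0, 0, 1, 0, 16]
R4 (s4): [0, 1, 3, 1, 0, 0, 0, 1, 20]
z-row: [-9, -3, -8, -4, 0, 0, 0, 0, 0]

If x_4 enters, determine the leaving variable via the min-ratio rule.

Column x_4 entries and ratios — s1: 7/3 = 7/3; s2: 10/2 = 5; s3: 16/3 = 16/3; s4: 20/1 = 20.
Smallest ratio is 7/3 in the row of s1, so s1 leaves.

s1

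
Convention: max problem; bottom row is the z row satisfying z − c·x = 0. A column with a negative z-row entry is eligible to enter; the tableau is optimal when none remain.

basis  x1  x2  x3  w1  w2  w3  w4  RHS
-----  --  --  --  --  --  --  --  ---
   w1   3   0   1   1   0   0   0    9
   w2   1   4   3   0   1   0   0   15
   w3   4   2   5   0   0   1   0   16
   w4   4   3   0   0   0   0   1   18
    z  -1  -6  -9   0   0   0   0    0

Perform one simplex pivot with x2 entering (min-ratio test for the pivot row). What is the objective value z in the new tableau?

45/2

Ratio test on column x2 — row 1: entry 0 ≤ 0; row 2: 15/4 = 15/4; row 3: 16/2 = 8; row 4: 18/3 = 6. Minimum is 15/4 at row 2 (w2 leaves); pivot element 4.
Pivot on row 2; the z-row RHS becomes 0 − (-6)·(15/4) = 45/2.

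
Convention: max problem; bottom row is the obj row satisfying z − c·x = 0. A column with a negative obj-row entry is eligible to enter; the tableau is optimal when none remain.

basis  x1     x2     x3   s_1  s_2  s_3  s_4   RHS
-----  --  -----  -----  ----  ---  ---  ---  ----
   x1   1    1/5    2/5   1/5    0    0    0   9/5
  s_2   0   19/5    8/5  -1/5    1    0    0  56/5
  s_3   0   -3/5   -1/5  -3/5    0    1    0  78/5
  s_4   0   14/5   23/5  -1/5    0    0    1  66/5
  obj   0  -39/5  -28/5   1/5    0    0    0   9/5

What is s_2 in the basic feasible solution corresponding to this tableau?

56/5

s_2 is basic (row 2); its value is the RHS of that row, 56/5.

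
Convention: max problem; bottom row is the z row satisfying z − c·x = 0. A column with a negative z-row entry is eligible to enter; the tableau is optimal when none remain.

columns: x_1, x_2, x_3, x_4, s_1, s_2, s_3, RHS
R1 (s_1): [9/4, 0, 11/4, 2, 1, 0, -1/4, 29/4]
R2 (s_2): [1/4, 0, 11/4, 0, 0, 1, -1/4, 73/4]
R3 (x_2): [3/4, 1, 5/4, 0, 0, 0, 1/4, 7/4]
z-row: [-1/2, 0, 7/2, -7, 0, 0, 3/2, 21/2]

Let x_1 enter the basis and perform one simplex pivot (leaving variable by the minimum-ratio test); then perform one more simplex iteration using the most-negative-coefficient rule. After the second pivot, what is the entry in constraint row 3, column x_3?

5/3

Ratio test on column x_1 — row 1: (29/4)/(9/4) = 29/9; row 2: (73/4)/(1/4) = 73; row 3: (7/4)/(3/4) = 7/3. Minimum is 7/3 at row 3 (x_2 leaves); pivot element 3/4.
Divide row 3 by 3/4; eliminate column x_1 from the other rows.
Second iteration: most negative z-row entry is -7 in column x_4, so x_4 enters.
Ratio test on column x_4 — row 1: 2/2 = 1; row 2: entry 0 ≤ 0; row 3: entry 0 ≤ 0. Minimum is 1 at row 1 (s_1 leaves); pivot element 2.
Divide row 1 by 2; eliminate column x_4 from the other rows.
After both pivots, the entry at constraint row 3, column x_3 is 5/3.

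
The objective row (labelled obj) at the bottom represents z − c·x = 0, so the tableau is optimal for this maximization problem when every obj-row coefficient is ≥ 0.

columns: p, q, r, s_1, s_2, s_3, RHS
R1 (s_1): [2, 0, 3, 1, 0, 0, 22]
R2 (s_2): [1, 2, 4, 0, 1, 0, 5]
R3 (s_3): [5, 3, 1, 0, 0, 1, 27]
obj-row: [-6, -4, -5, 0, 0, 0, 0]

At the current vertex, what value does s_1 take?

22

s_1 is basic (row 1); its value is the RHS of that row, 22.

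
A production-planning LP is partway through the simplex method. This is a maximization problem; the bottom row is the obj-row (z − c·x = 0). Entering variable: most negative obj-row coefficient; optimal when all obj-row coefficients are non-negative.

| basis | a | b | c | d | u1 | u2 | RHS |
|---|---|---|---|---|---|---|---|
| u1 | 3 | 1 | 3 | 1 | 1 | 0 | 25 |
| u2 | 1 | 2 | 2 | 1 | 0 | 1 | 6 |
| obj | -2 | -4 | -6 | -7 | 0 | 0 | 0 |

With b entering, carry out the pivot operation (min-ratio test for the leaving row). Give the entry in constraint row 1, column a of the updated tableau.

Ratio test on column b — row 1: 25/1 = 25; row 2: 6/2 = 3. Minimum is 3 at row 2 (u2 leaves); pivot element 2.
Divide row 2 by 2; eliminate column b from the other rows.
Row 1 update in column a: 3 − 1·(1/2) = 5/2.

5/2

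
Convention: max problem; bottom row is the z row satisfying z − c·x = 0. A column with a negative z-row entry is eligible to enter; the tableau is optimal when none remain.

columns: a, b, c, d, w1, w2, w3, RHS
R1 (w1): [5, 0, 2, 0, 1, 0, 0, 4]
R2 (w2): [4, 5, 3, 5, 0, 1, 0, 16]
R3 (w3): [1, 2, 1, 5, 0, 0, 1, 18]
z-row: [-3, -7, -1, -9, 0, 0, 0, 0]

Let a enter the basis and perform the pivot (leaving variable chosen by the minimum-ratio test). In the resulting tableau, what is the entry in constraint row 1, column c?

Ratio test on column a — row 1: 4/5 = 4/5; row 2: 16/4 = 4; row 3: 18/1 = 18. Minimum is 4/5 at row 1 (w1 leaves); pivot element 5.
Divide row 1 by 5; eliminate column a from the other rows.
In the new row 1, the c entry is the old entry divided by the pivot: 2/5 = 2/5.

2/5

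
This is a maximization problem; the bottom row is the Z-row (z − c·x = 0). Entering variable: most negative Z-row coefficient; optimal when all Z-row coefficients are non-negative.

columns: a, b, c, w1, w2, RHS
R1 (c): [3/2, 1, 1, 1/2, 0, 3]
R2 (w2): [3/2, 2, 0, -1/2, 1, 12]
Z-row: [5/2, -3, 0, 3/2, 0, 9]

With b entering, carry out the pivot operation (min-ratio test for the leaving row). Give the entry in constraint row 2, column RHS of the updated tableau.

Ratio test on column b — row 1: 3/1 = 3; row 2: 12/2 = 6. Minimum is 3 at row 1 (c leaves); pivot element 1.
Divide row 1 by 1; eliminate column b from the other rows.
Row 2 update in column RHS: 12 − 2·3 = 6.

6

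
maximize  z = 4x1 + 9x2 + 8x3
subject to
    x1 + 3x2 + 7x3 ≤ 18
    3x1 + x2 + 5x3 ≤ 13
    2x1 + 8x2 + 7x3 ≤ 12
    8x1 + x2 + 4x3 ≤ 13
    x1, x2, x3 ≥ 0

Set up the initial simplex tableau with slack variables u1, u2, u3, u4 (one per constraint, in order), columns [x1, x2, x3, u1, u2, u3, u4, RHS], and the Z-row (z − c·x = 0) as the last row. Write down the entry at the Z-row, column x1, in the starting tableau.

The Z-row carries the negated objective coefficients: the x1 entry is -4.

-4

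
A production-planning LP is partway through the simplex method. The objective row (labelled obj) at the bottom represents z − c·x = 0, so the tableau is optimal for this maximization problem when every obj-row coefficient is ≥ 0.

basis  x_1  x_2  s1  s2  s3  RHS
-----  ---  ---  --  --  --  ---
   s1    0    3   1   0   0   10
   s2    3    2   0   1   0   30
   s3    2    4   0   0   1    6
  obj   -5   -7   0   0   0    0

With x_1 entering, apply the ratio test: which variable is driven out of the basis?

s3

Column x_1 entries and ratios — s1: 0 ≤ 0, skip; s2: 30/3 = 10; s3: 6/2 = 3.
Smallest ratio is 3 in the row of s3, so s3 leaves.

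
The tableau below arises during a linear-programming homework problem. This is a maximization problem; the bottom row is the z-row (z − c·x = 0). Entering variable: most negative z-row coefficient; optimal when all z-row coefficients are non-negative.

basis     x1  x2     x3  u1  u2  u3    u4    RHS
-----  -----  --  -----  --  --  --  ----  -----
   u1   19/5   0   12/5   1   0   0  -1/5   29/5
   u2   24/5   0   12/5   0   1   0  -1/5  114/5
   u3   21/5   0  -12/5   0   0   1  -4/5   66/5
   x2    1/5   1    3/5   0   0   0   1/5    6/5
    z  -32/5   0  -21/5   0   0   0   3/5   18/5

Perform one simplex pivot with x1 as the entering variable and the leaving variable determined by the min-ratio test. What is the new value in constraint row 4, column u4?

Ratio test on column x1 — row 1: (29/5)/(19/5) = 29/19; row 2: (114/5)/(24/5) = 19/4; row 3: (66/5)/(21/5) = 22/7; row 4: (6/5)/(1/5) = 6. Minimum is 29/19 at row 1 (u1 leaves); pivot element 19/5.
Divide row 1 by 19/5; eliminate column x1 from the other rows.
Row 4 update in column u4: 1/5 − (1/5)·(-1/19) = 4/19.

4/19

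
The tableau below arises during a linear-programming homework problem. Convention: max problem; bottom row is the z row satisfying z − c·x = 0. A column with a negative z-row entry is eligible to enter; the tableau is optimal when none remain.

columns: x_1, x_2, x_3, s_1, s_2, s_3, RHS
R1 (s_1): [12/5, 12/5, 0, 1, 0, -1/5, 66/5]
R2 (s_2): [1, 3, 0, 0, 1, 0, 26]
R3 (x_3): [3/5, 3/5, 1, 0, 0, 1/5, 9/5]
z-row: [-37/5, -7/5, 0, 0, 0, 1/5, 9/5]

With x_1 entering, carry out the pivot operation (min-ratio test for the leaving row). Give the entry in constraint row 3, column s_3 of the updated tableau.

Ratio test on column x_1 — row 1: (66/5)/(12/5) = 11/2; row 2: 26/1 = 26; row 3: (9/5)/(3/5) = 3. Minimum is 3 at row 3 (x_3 leaves); pivot element 3/5.
Divide row 3 by 3/5; eliminate column x_1 from the other rows.
In the new row 3, the s_3 entry is the old entry divided by the pivot: (1/5)/(3/5) = 1/3.

1/3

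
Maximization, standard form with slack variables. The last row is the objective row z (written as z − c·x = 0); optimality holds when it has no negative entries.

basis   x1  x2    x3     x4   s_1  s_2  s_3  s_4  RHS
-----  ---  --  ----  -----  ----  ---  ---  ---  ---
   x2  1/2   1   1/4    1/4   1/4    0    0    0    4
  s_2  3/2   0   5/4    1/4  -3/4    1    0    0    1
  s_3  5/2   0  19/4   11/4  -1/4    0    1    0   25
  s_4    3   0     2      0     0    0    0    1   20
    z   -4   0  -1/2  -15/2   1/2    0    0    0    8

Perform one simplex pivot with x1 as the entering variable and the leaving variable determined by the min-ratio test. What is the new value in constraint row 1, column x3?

-1/6

Ratio test on column x1 — row 1: 4/(1/2) = 8; row 2: 1/(3/2) = 2/3; row 3: 25/(5/2) = 10; row 4: 20/3 = 20/3. Minimum is 2/3 at row 2 (s_2 leaves); pivot element 3/2.
Divide row 2 by 3/2; eliminate column x1 from the other rows.
Row 1 update in column x3: 1/4 − (1/2)·(5/6) = -1/6.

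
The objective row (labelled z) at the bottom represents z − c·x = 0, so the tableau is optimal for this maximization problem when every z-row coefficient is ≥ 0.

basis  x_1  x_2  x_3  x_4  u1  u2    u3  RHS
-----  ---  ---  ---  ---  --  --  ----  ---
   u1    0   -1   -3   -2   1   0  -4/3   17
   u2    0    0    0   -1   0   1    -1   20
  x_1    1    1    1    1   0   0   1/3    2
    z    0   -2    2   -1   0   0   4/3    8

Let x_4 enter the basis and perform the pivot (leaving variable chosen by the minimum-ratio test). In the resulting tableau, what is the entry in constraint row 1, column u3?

-2/3

Ratio test on column x_4 — row 1: entry -2 ≤ 0; row 2: entry -1 ≤ 0; row 3: 2/1 = 2. Minimum is 2 at row 3 (x_1 leaves); pivot element 1.
Divide row 3 by 1; eliminate column x_4 from the other rows.
Row 1 update in column u3: -4/3 − (-2)·(1/3) = -2/3.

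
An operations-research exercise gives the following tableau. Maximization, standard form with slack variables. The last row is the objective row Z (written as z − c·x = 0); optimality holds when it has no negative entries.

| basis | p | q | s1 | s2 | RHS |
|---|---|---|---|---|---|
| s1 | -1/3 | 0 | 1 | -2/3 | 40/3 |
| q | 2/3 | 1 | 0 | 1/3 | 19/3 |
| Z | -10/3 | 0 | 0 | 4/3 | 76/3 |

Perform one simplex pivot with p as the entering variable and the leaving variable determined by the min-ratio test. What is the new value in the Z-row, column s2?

Ratio test on column p — row 1: entry -1/3 ≤ 0; row 2: (19/3)/(2/3) = 19/2. Minimum is 19/2 at row 2 (q leaves); pivot element 2/3.
Divide row 2 by 2/3; eliminate column p from the other rows.
Z-row update in column s2: 4/3 − (-10/3)·(1/2) = 3.

3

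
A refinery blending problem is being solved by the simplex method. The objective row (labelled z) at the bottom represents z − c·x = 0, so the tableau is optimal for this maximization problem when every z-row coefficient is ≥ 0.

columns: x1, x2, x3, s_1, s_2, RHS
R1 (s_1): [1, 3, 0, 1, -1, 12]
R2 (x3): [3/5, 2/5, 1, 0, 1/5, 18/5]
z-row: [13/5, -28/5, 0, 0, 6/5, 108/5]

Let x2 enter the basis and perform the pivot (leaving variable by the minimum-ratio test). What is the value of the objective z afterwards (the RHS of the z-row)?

Ratio test on column x2 — row 1: 12/3 = 4; row 2: (18/5)/(2/5) = 9. Minimum is 4 at row 1 (s_1 leaves); pivot element 3.
Pivot on row 1; the z-row RHS becomes 108/5 − (-28/5)·4 = 44.

44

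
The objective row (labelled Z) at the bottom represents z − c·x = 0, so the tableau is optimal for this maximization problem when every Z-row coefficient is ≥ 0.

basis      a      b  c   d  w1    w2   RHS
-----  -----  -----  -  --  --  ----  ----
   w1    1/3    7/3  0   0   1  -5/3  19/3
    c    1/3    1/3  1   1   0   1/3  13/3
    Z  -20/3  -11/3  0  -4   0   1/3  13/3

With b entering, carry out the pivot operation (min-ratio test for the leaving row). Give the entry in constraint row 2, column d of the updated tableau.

1

Ratio test on column b — row 1: (19/3)/(7/3) = 19/7; row 2: (13/3)/(1/3) = 13. Minimum is 19/7 at row 1 (w1 leaves); pivot element 7/3.
Divide row 1 by 7/3; eliminate column b from the other rows.
Row 2 update in column d: 1 − (1/3)·0 = 1.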